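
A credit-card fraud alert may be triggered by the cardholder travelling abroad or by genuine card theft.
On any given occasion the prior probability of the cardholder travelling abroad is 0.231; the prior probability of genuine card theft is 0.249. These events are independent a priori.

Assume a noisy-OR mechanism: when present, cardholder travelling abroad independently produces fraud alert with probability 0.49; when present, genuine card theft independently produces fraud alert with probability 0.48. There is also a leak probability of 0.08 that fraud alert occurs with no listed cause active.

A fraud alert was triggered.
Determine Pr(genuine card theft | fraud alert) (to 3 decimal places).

Pr(genuine card theft | fraud alert) ≈ 0.509

Under noisy-OR, P(fraud alert | causes) = 1 − (1−0.08)·∏(1−qᵢ) over the active causes.
Enumerate the 4 (cardholder travelling abroad, genuine card theft) configurations and weight by the priors:
  P(fraud alert) = 0.08*0.769*0.751 + 0.5216*0.769*0.249 + 0.5308*0.231*0.751 + 0.756016*0.231*0.249
        = 0.046202 + 0.099876 + 0.092084 + 0.043485 = 0.281647
Keeping only the genuine card theft-present terms gives 0.143361, so
  P(genuine card theft | fraud alert) = 0.143361 / 0.281647 ≈ 0.509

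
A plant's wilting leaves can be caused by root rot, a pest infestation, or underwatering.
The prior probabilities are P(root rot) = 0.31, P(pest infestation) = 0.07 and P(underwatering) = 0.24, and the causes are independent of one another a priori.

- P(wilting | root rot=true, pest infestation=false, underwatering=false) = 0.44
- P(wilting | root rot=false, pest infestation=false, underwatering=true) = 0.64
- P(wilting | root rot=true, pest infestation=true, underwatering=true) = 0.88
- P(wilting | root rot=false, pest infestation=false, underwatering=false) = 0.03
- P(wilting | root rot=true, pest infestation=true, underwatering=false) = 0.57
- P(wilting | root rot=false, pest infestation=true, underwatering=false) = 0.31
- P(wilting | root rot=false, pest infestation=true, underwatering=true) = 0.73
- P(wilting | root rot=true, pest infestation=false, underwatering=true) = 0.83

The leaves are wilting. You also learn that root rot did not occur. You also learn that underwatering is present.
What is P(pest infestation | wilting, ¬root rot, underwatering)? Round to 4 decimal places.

P(wilting | ¬root rot, underwatering) = 0.64*0.93 + 0.73*0.07 = 0.595200 + 0.051100 = 0.646300
The pest infestation-present share is 0.73*0.07 = 0.051100.
So P(pest infestation | wilting, ¬root rot, underwatering) = 0.051100/0.646300 ≈ 0.0791.

P(pest infestation | wilting, ¬root rot, underwatering) ≈ 0.0791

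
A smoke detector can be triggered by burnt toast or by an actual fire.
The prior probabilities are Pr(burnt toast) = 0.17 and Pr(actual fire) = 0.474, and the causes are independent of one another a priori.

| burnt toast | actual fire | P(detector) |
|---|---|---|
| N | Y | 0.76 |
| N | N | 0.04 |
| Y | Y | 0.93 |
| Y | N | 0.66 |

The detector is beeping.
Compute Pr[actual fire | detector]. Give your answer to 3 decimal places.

Pr[actual fire | detector] ≈ 0.830

Weight on actual fire=true, given the evidence: 0.298999 + 0.074939 = 0.373938
The normalizing constant is 0.04·0.83·0.526 + 0.76·0.83·0.474 + 0.66·0.17·0.526 + 0.93·0.17·0.474 = 0.450418
P(actual fire | detector) = 0.373938/0.450418 ≈ 0.830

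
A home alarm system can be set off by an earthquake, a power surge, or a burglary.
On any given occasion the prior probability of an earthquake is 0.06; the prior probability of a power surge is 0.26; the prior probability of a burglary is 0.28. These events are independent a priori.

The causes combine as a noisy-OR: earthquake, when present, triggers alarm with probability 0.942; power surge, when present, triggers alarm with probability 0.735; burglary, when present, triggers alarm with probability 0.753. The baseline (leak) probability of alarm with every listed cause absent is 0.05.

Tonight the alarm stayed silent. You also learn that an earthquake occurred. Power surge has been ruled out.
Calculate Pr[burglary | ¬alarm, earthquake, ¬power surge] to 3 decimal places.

Under noisy-OR, P(alarm | causes) = 1 − (1−0.05)·∏(1−qᵢ) over the active causes.
P(¬alarm | earthquake, ¬power surge) = 0.0551×0.72 + 0.01361×0.28 = 0.039672 + 0.003811 = 0.043483
The burglary-present share is 0.01361×0.28 = 0.003811.
Hence the posterior is 0.003811/0.043483 ≈ 0.088.

Pr[burglary | ¬alarm, earthquake, ¬power surge] ≈ 0.088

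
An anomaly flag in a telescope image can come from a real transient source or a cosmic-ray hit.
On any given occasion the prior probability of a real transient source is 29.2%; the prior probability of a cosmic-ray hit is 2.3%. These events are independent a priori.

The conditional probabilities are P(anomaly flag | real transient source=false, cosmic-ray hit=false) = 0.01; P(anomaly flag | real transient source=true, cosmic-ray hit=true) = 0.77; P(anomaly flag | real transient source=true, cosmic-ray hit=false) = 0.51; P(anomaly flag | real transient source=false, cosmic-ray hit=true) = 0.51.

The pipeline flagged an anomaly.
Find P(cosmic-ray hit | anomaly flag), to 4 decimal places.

P(anomaly flag) = 0.01·0.708·0.977 + 0.51·0.708·0.023 + 0.51·0.292·0.977 + 0.77·0.292·0.023 = 0.006917 + 0.008305 + 0.145495 + 0.005171 = 0.165888
Restricting to configurations with cosmic-ray hit present: 0.008305 + 0.005171 = 0.013476.
Hence the posterior is 0.013476/0.165888 ≈ 0.0812.

P(cosmic-ray hit | anomaly flag) ≈ 0.0812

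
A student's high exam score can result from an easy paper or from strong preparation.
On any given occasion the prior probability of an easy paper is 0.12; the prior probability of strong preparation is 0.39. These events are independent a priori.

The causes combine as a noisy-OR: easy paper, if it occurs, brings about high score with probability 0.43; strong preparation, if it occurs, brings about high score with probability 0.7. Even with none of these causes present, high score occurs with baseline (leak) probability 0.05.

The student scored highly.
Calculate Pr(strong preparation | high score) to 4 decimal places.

Pr(strong preparation | high score) ≈ 0.8249

Under noisy-OR, P(high score | causes) = 1 − (1−0.05)·∏(1−qᵢ) over the active causes.
P(high score) = 0.05*0.88*0.61 + 0.715*0.88*0.39 + 0.4585*0.12*0.61 + 0.83755*0.12*0.39 = 0.026840 + 0.245388 + 0.033562 + 0.039197 = 0.344987
Restricting to configurations with strong preparation present: 0.245388 + 0.039197 = 0.284585.
Hence the posterior is 0.284585/0.344987 ≈ 0.8249.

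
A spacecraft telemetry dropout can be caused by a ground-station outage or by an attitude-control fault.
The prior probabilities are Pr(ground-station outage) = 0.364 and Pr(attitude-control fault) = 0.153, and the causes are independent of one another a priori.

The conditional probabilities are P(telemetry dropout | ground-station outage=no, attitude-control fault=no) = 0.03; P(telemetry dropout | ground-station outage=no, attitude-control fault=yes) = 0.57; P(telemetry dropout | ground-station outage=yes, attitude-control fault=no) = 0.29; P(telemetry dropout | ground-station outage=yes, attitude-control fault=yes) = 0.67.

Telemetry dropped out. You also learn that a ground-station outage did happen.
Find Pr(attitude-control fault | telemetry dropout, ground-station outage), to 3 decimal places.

Pr(attitude-control fault | telemetry dropout, ground-station outage) ≈ 0.294

P(telemetry dropout | ground-station outage) = 0.29*0.847 + 0.67*0.153 = 0.245630 + 0.102510 = 0.348140
Restricting to configurations with attitude-control fault present: 0.67*0.153 = 0.102510.
So P(attitude-control fault | telemetry dropout, ground-station outage) = 0.102510/0.348140 ≈ 0.294.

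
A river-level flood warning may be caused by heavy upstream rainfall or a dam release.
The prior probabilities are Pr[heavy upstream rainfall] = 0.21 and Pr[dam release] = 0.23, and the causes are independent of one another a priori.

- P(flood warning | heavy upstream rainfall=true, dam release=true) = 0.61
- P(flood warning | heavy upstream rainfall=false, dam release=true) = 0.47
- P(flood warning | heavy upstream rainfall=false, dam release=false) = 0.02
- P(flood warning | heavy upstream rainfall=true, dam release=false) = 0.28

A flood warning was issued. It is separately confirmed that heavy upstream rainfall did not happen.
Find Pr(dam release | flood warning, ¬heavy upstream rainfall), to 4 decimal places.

Pr(dam release | flood warning, ¬heavy upstream rainfall) ≈ 0.8753

P(flood warning | ¬heavy upstream rainfall) = 0.02*0.77 + 0.47*0.23 = 0.015400 + 0.108100 = 0.123500
Of this, 0.108100 comes from 0.47*0.23 (the dam release=true cases).
So P(dam release | flood warning, ¬heavy upstream rainfall) = 0.108100/0.123500 ≈ 0.8753.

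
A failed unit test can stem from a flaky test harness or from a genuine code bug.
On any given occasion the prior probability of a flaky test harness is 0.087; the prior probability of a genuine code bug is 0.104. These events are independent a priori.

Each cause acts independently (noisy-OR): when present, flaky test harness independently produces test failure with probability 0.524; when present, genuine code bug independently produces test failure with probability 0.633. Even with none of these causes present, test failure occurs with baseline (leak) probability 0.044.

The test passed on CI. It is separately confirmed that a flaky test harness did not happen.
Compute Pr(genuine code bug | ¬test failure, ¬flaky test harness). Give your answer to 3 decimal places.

Pr(genuine code bug | ¬test failure, ¬flaky test harness) ≈ 0.041

Under noisy-OR, P(test failure | causes) = 1 − (1−0.044)·∏(1−qᵢ) over the active causes.
For the numerator, keep only genuine code bug=true terms: 0.350852×0.104 = 0.036489
Normalizer over all consistent configurations: 0.956×0.896 + 0.350852×0.104 = 0.893065
P(genuine code bug | ¬test failure, ¬flaky test harness) = 0.036489/0.893065 ≈ 0.041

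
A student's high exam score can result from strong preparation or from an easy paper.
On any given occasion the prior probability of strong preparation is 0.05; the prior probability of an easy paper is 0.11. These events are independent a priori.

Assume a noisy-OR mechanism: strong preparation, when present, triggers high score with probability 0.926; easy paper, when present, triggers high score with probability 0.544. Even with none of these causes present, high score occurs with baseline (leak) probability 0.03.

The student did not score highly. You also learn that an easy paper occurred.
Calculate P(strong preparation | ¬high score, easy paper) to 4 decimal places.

Under noisy-OR, P(high score | causes) = 1 − (1−0.03)·∏(1−qᵢ) over the active causes.
Numerator (weight on configurations with strong preparation): 0.032732*0.05 = 0.001637
Normalizer over all consistent configurations: 0.44232*0.95 + 0.032732*0.05 = 0.421841
P(strong preparation | ¬high score, easy paper) = 0.001637/0.421841 ≈ 0.0039

P(strong preparation | ¬high score, easy paper) ≈ 0.0039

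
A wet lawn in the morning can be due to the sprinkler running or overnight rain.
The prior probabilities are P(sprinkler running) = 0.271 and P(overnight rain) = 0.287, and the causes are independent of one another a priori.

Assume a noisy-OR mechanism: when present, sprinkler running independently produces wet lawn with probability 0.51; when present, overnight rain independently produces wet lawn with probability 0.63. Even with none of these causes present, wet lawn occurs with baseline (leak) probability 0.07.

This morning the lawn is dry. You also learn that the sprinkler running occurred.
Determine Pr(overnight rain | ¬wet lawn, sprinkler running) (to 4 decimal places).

Under noisy-OR, P(wet lawn | causes) = 1 − (1−0.07)·∏(1−qᵢ) over the active causes.
By total probability over both values of overnight rain:
  P(¬wet lawn | sprinkler running) = 0.4557*0.713 + 0.168609*0.287
        = 0.324914 + 0.048391 = 0.373305
The terms with overnight rain present sum to 0.048391, so
  P(overnight rain | ¬wet lawn, sprinkler running) = 0.048391 / 0.373305 ≈ 0.1296

Pr(overnight rain | ¬wet lawn, sprinkler running) ≈ 0.1296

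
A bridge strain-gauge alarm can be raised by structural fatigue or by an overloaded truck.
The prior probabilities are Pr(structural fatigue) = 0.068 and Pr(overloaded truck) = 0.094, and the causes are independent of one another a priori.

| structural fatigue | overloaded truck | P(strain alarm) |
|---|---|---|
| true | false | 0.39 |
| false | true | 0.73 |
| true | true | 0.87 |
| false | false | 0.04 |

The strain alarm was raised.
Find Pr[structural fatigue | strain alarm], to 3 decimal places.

Pr[structural fatigue | strain alarm] ≈ 0.232

Enumerate the 4 (structural fatigue, overloaded truck) configurations and weight by the priors:
  P(strain alarm) = 0.04×0.932×0.906 + 0.73×0.932×0.094 + 0.39×0.068×0.906 + 0.87×0.068×0.094
        = 0.033776 + 0.063954 + 0.024027 + 0.005561 = 0.127318
Keeping only the structural fatigue-present terms gives 0.029588, so
  P(structural fatigue | strain alarm) = 0.029588 / 0.127318 ≈ 0.232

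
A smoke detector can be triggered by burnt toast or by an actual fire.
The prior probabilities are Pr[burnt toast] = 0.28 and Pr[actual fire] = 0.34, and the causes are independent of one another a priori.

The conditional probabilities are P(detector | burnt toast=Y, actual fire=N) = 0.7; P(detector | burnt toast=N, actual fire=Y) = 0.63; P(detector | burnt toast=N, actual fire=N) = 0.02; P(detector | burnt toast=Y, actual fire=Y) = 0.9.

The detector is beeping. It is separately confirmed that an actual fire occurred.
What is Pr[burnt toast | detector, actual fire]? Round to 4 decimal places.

Sum P(detector|·) weighted by the priors over both values of burnt toast:
  P(detector | actual fire) = 0.63·0.72 + 0.9·0.28
        = 0.453600 + 0.252000 = 0.705600
Configurations with burnt toast contribute 0.252000, so
  P(burnt toast | detector, actual fire) = 0.252000 / 0.705600 ≈ 0.3571

Pr[burnt toast | detector, actual fire] ≈ 0.3571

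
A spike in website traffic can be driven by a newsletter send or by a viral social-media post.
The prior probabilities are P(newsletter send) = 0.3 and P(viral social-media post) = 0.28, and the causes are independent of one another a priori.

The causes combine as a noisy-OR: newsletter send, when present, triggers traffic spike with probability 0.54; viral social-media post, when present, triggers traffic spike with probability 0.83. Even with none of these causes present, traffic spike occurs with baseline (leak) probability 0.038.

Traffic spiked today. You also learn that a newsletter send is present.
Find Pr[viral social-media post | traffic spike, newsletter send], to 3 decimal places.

Pr[viral social-media post | traffic spike, newsletter send] ≈ 0.392

Under noisy-OR, P(traffic spike | causes) = 1 − (1−0.038)·∏(1−qᵢ) over the active causes.
P(traffic spike | newsletter send) = 0.55748·0.72 + 0.924772·0.28 = 0.401386 + 0.258936 = 0.660322
Of this, 0.258936 comes from 0.924772·0.28 (the viral social-media post=true cases).
So P(viral social-media post | traffic spike, newsletter send) = 0.258936/0.660322 ≈ 0.392.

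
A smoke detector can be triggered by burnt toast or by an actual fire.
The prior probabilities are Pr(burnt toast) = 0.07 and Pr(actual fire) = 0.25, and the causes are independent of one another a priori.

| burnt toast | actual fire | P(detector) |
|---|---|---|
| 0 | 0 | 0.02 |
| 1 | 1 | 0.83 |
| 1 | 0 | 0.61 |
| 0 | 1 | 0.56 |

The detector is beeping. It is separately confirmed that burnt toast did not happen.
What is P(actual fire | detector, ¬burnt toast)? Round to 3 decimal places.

P(detector | ¬burnt toast) = 0.02·0.75 + 0.56·0.25 = 0.015000 + 0.140000 = 0.155000
Of this, 0.140000 comes from 0.56·0.25 (the actual fire=true cases).
So P(actual fire | detector, ¬burnt toast) = 0.140000/0.155000 ≈ 0.903.

P(actual fire | detector, ¬burnt toast) ≈ 0.903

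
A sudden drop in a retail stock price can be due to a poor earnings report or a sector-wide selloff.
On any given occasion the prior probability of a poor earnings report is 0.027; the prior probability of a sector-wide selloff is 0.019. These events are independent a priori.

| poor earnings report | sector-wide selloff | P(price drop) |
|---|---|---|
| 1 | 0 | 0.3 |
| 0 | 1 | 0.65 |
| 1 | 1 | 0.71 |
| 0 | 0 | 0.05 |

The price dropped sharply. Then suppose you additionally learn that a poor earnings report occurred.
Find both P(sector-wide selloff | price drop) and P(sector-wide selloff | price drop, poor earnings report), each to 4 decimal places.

P(sector-wide selloff | price drop) ≈ 0.1819; P(sector-wide selloff | price drop, poor earnings report) ≈ 0.0438

By total probability over the 4 (poor earnings report, sector-wide selloff) configurations:
  P(price drop) = 0.05*0.973*0.981 + 0.65*0.973*0.019 + 0.3*0.027*0.981 + 0.71*0.027*0.019
        = 0.047726 + 0.012017 + 0.007946 + 0.000364 = 0.068053
Configurations with sector-wide selloff contribute 0.012381, so
  P(sector-wide selloff | price drop) = 0.012381 / 0.068053 ≈ 0.1819

With the extra evidence:
Numerator (weight on configurations with sector-wide selloff): 0.71*0.019 = 0.013490
Denominator P(price drop | poor earnings report): 0.3*0.981 + 0.71*0.019 = 0.307790
Posterior = 0.013490 / 0.307790 ≈ 0.0438
Conditioning on poor earnings report lowers the posterior on sector-wide selloff: the classic explaining-away effect in a common-effect structure.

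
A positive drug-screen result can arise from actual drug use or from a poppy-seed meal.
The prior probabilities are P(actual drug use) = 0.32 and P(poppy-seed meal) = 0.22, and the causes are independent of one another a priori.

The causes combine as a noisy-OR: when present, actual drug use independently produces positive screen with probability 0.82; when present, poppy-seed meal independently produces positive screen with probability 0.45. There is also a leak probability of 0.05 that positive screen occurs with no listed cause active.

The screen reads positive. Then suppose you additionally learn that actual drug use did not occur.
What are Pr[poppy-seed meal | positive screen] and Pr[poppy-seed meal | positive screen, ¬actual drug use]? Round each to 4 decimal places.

Under noisy-OR, P(positive screen | causes) = 1 − (1−0.05)·∏(1−qᵢ) over the active causes.
By total probability over the 4 (actual drug use, poppy-seed meal) configurations:
  P(positive screen) = 0.05*0.68*0.78 + 0.4775*0.68*0.22 + 0.829*0.32*0.78 + 0.90595*0.32*0.22
        = 0.026520 + 0.071434 + 0.206918 + 0.063779 = 0.368651
Keeping only the poppy-seed meal-present terms gives 0.135213, so
  P(poppy-seed meal | positive screen) = 0.135213 / 0.368651 ≈ 0.3668

Now also conditioning on actual drug use≠true:
For the numerator, keep only poppy-seed meal=true terms: 0.4775·0.22 = 0.105050
Denominator P(positive screen | ¬actual drug use): 0.05·0.78 + 0.4775·0.22 = 0.144050
Posterior = 0.105050 / 0.144050 ≈ 0.7293
Ruling out actual drug use raises the posterior on poppy-seed meal — the flip side of explaining away.

Pr[poppy-seed meal | positive screen] ≈ 0.3668; Pr[poppy-seed meal | positive screen, ¬actual drug use] ≈ 0.7293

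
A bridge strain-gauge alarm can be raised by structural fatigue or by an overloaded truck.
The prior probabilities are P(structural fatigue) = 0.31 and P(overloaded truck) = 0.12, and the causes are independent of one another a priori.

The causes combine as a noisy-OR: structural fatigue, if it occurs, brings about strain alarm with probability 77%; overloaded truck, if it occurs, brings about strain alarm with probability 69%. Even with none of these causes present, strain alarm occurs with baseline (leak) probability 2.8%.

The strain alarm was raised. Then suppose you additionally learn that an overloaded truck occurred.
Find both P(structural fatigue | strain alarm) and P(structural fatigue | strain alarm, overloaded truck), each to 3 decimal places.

P(structural fatigue | strain alarm) ≈ 0.767; P(structural fatigue | strain alarm, overloaded truck) ≈ 0.374

Under noisy-OR, P(strain alarm | causes) = 1 − (1−0.028)·∏(1−qᵢ) over the active causes.
Weight on structural fatigue=true, given the evidence: 0.211813 + 0.034622 = 0.246435
Normalizer over all consistent configurations: 0.028·0.69·0.88 + 0.69868·0.69·0.12 + 0.77644·0.31·0.88 + 0.930696·0.31·0.12 = 0.321288
Posterior = 0.246435 / 0.321288 ≈ 0.767

With the extra evidence:
P(strain alarm | overloaded truck) = 0.69868·0.69 + 0.930696·0.31 = 0.482089 + 0.288516 = 0.770605
Of this, 0.288516 comes from 0.930696·0.31 (the structural fatigue=true cases).
P(structural fatigue | strain alarm, overloaded truck) = 0.288516 / 0.770605 ≈ 0.374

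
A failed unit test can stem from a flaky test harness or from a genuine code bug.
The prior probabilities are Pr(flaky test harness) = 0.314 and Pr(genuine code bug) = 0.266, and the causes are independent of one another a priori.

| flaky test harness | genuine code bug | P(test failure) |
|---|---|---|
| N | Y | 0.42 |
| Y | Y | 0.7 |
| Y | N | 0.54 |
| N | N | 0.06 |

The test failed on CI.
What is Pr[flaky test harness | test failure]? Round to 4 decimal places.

Pr[flaky test harness | test failure] ≈ 0.6313

P(test failure) = 0.06*0.686*0.734 + 0.42*0.686*0.266 + 0.54*0.314*0.734 + 0.7*0.314*0.266 = 0.030211 + 0.076640 + 0.124457 + 0.058467 = 0.289775
Of this, 0.182924 comes from 0.124457 + 0.058467 (the flaky test harness=true cases).
P(flaky test harness | test failure) = 0.182924 / 0.289775 ≈ 0.6313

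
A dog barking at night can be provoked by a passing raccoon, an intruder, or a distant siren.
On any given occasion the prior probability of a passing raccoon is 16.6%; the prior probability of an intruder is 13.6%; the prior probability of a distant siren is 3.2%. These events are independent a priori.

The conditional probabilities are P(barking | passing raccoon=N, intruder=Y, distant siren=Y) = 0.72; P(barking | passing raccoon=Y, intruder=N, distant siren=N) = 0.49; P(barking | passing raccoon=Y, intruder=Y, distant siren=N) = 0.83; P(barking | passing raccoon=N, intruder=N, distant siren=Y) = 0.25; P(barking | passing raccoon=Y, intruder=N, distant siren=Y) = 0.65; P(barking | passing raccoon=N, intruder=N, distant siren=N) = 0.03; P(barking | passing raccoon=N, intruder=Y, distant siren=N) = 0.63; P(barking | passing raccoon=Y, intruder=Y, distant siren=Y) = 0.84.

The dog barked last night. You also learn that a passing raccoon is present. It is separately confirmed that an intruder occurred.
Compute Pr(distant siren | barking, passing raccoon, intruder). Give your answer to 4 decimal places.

By total probability over both values of distant siren:
  P(barking | passing raccoon, intruder) = 0.83*0.968 + 0.84*0.032
        = 0.803440 + 0.026880 = 0.830320
Configurations with distant siren contribute 0.026880, so
  P(distant siren | barking, passing raccoon, intruder) = 0.026880 / 0.830320 ≈ 0.0324

Pr(distant siren | barking, passing raccoon, intruder) ≈ 0.0324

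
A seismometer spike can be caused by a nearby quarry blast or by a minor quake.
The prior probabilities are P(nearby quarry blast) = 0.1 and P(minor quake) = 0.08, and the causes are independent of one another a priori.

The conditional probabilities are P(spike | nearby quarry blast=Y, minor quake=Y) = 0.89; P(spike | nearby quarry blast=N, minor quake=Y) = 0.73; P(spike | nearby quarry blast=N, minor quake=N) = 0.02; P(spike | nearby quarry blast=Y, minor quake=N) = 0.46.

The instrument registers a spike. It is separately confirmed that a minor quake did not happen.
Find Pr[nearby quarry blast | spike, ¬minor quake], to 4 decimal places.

By total probability over both values of nearby quarry blast:
  P(spike | ¬minor quake) = 0.02×0.9 + 0.46×0.1
        = 0.018000 + 0.046000 = 0.064000
The terms with nearby quarry blast present sum to 0.046000, so
  P(nearby quarry blast | spike, ¬minor quake) = 0.046000 / 0.064000 ≈ 0.7188

Pr[nearby quarry blast | spike, ¬minor quake] ≈ 0.7188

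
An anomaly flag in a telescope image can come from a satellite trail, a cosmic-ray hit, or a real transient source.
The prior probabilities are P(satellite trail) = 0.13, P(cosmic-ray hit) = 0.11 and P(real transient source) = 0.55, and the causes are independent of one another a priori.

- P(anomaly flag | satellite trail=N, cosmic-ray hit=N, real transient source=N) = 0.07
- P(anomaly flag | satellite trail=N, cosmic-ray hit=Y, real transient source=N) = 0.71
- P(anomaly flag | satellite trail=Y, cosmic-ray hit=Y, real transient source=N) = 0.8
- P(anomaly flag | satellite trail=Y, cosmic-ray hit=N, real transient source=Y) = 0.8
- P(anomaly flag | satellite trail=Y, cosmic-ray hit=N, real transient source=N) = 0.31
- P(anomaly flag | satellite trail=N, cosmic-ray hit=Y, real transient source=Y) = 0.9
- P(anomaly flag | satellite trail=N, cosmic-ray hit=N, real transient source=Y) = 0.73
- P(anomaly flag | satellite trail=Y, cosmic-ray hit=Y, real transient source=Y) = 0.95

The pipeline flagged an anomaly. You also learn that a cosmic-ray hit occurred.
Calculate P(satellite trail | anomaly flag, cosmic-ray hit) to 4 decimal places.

P(satellite trail | anomaly flag, cosmic-ray hit) ≈ 0.1393

P(anomaly flag | cosmic-ray hit) = 0.71×0.87×0.45 + 0.9×0.87×0.55 + 0.8×0.13×0.45 + 0.95×0.13×0.55 = 0.277965 + 0.430650 + 0.046800 + 0.067925 = 0.823340
Restricting to configurations with satellite trail present: 0.046800 + 0.067925 = 0.114725.
Hence the posterior is 0.114725/0.823340 ≈ 0.1393.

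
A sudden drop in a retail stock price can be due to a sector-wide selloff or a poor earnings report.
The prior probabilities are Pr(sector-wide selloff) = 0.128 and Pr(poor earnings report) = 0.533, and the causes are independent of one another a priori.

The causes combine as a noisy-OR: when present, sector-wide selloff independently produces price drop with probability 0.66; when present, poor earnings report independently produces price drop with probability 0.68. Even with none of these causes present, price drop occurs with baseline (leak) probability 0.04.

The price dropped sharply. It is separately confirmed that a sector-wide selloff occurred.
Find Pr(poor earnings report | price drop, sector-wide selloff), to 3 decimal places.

Under noisy-OR, P(price drop | causes) = 1 − (1−0.04)·∏(1−qᵢ) over the active causes.
By total probability over both values of poor earnings report:
  P(price drop | sector-wide selloff) = 0.6736×0.467 + 0.895552×0.533
        = 0.314571 + 0.477329 = 0.791900
Configurations with poor earnings report contribute 0.477329, so
  P(poor earnings report | price drop, sector-wide selloff) = 0.477329 / 0.791900 ≈ 0.603

Pr(poor earnings report | price drop, sector-wide selloff) ≈ 0.603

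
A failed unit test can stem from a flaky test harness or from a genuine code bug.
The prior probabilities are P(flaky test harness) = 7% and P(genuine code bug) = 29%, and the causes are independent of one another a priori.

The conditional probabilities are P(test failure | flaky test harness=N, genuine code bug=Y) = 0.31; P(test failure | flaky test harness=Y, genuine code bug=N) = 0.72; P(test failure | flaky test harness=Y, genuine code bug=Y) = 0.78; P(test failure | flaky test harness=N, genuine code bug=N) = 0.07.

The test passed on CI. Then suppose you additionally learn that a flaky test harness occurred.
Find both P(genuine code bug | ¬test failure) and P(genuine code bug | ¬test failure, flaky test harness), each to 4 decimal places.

P(genuine code bug | ¬test failure) ≈ 0.2328; P(genuine code bug | ¬test failure, flaky test harness) ≈ 0.2430

For the numerator, keep only genuine code bug=true terms: 0.186093 + 0.004466 = 0.190559
The normalizing constant is 0.93·0.93·0.71 + 0.69·0.93·0.29 + 0.28·0.07·0.71 + 0.22·0.07·0.29 = 0.818554
P(genuine code bug | ¬test failure) = 0.190559/0.818554 ≈ 0.2328

With the extra evidence:
P(¬test failure | flaky test harness) = 0.28·0.71 + 0.22·0.29 = 0.198800 + 0.063800 = 0.262600
The genuine code bug-present share is 0.22·0.29 = 0.063800.
P(genuine code bug | ¬test failure, flaky test harness) = 0.063800 / 0.262600 ≈ 0.2430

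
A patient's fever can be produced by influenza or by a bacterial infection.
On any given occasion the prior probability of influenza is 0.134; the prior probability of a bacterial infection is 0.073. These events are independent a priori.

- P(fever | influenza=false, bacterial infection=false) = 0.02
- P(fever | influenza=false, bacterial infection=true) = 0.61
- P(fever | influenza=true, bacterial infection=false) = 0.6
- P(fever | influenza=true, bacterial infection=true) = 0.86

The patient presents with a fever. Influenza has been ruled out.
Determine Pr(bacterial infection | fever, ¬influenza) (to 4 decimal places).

Sum P(fever|·) weighted by the priors over both values of bacterial infection:
  P(fever | ¬influenza) = 0.02·0.927 + 0.61·0.073
        = 0.018540 + 0.044530 = 0.063070
The terms with bacterial infection present sum to 0.044530, so
  P(bacterial infection | fever, ¬influenza) = 0.044530 / 0.063070 ≈ 0.7060

Pr(bacterial infection | fever, ¬influenza) ≈ 0.7060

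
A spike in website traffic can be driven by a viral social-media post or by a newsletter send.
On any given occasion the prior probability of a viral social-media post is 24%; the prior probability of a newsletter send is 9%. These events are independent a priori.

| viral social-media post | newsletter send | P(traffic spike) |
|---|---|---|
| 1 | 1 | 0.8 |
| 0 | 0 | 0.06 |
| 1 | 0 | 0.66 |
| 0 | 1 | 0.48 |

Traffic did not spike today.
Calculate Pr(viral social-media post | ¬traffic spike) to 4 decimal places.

Numerator (weight on configurations with viral social-media post): 0.074256 + 0.004320 = 0.078576
Denominator P(¬traffic spike): 0.94×0.76×0.91 + 0.52×0.76×0.09 + 0.34×0.24×0.91 + 0.2×0.24×0.09 = 0.764248
Posterior = 0.078576 / 0.764248 ≈ 0.1028

Pr(viral social-media post | ¬traffic spike) ≈ 0.1028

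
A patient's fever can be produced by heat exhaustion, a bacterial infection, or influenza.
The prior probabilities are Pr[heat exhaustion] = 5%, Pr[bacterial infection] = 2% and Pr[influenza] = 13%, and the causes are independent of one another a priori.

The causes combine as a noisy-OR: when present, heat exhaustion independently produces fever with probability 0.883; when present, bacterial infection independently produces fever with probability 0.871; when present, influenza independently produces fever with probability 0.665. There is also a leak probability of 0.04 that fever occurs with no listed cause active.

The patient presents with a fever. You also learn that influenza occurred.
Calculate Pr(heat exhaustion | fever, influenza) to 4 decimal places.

Pr(heat exhaustion | fever, influenza) ≈ 0.0690

Under noisy-OR, P(fever | causes) = 1 − (1−0.04)·∏(1−qᵢ) over the active causes.
Enumerate the 4 (heat exhaustion, bacterial infection) configurations and weight by the priors:
  P(fever | influenza) = 0.6784*0.95*0.98 + 0.958514*0.95*0.02 + 0.962373*0.05*0.98 + 0.995146*0.05*0.02
        = 0.631590 + 0.018212 + 0.047156 + 0.000995 = 0.697953
Configurations with heat exhaustion contribute 0.048151, so
  P(heat exhaustion | fever, influenza) = 0.048151 / 0.697953 ≈ 0.0690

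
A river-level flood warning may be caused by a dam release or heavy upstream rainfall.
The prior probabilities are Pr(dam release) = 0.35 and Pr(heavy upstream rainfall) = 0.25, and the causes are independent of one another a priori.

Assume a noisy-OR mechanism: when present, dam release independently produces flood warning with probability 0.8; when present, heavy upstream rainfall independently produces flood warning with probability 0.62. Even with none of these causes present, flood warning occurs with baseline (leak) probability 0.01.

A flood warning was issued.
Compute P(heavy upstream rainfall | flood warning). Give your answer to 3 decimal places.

Under noisy-OR, P(flood warning | causes) = 1 − (1−0.01)·∏(1−qᵢ) over the active causes.
P(flood warning) = 0.01·0.65·0.75 + 0.6238·0.65·0.25 + 0.802·0.35·0.75 + 0.92476·0.35·0.25 = 0.004875 + 0.101368 + 0.210525 + 0.080917 = 0.397685
Of this, 0.182285 comes from 0.101368 + 0.080917 (the heavy upstream rainfall=true cases).
So P(heavy upstream rainfall | flood warning) = 0.182285/0.397685 ≈ 0.458.

P(heavy upstream rainfall | flood warning) ≈ 0.458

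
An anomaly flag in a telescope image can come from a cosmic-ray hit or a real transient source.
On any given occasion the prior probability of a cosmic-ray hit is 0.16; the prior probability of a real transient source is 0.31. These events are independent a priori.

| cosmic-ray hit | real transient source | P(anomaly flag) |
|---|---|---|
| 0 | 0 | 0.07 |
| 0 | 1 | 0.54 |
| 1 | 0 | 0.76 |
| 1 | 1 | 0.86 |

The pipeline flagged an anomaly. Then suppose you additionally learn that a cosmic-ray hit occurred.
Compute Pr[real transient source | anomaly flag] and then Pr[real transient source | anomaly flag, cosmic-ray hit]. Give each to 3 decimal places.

Pr[real transient source | anomaly flag] ≈ 0.596; Pr[real transient source | anomaly flag, cosmic-ray hit] ≈ 0.337

Sum P(anomaly flag|·) weighted by the priors over the 4 (cosmic-ray hit, real transient source) configurations:
  P(anomaly flag) = 0.07·0.84·0.69 + 0.54·0.84·0.31 + 0.76·0.16·0.69 + 0.86·0.16·0.31
        = 0.040572 + 0.140616 + 0.083904 + 0.042656 = 0.307748
The terms with real transient source present sum to 0.183272, so
  P(real transient source | anomaly flag) = 0.183272 / 0.307748 ≈ 0.596

With the extra evidence:
P(anomaly flag | cosmic-ray hit) = 0.76·0.69 + 0.86·0.31 = 0.524400 + 0.266600 = 0.791000
Of this, 0.266600 comes from 0.86·0.31 (the real transient source=true cases).
So P(real transient source | anomaly flag, cosmic-ray hit) = 0.266600/0.791000 ≈ 0.337.
Conditioning on cosmic-ray hit lowers the posterior on real transient source: the classic explaining-away effect in a common-effect structure.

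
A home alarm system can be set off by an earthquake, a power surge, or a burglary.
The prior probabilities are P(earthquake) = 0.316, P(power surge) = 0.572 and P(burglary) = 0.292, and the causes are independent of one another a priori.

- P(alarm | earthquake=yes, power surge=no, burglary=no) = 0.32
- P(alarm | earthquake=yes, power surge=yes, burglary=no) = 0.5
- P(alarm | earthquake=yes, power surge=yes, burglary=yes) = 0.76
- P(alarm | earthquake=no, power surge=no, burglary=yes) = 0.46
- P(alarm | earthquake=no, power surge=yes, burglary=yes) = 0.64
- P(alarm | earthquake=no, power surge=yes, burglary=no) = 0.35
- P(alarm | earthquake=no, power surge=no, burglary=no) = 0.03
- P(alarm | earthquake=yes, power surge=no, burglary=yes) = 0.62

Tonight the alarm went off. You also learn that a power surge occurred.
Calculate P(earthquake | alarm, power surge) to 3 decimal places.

P(alarm | power surge) = 0.35·0.684·0.708 + 0.64·0.684·0.292 + 0.5·0.316·0.708 + 0.76·0.316·0.292 = 0.169495 + 0.127826 + 0.111864 + 0.070127 = 0.479312
Restricting to configurations with earthquake present: 0.111864 + 0.070127 = 0.181991.
P(earthquake | alarm, power surge) = 0.181991 / 0.479312 ≈ 0.380

P(earthquake | alarm, power surge) ≈ 0.380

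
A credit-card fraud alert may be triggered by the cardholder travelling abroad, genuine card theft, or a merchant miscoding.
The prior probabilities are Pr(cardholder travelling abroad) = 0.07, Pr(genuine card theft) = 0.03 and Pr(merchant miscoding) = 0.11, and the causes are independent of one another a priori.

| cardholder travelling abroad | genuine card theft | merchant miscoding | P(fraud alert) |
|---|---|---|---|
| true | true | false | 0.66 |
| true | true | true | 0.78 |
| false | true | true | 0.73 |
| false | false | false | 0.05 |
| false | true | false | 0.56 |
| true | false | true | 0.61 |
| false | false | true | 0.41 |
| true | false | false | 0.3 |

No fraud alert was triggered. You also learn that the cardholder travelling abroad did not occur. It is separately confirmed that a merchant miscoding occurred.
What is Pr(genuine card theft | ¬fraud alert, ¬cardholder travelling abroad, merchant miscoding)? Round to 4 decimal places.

P(¬fraud alert | ¬cardholder travelling abroad, merchant miscoding) = 0.59·0.97 + 0.27·0.03 = 0.572300 + 0.008100 = 0.580400
The genuine card theft-present share is 0.27·0.03 = 0.008100.
Hence the posterior is 0.008100/0.580400 ≈ 0.0140.

Pr(genuine card theft | ¬fraud alert, ¬cardholder travelling abroad, merchant miscoding) ≈ 0.0140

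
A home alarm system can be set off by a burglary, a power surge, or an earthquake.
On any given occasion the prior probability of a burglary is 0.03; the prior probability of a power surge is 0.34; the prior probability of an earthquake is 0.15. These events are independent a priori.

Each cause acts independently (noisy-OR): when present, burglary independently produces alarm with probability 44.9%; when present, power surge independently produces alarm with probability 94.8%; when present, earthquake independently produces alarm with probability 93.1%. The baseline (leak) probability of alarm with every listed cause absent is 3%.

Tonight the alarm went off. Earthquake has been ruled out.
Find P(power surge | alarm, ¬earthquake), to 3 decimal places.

Under noisy-OR, P(alarm | causes) = 1 − (1−0.03)·∏(1−qᵢ) over the active causes.
Numerator (weight on configurations with power surge): 0.313165 + 0.009917 = 0.323082
Normalizer over all consistent configurations: 0.03·0.97·0.66 + 0.94956·0.97·0.34 + 0.46553·0.03·0.66 + 0.972208·0.03·0.34 = 0.351505
Posterior = 0.323082 / 0.351505 ≈ 0.919

P(power surge | alarm, ¬earthquake) ≈ 0.919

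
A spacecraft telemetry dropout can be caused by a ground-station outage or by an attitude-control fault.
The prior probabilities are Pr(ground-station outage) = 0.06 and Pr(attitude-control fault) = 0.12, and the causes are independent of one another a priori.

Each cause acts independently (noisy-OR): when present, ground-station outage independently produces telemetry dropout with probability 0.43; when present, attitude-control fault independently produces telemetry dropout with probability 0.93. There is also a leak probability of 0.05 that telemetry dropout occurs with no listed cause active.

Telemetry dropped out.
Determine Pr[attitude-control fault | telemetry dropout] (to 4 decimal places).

Pr[attitude-control fault | telemetry dropout] ≈ 0.6312

Under noisy-OR, P(telemetry dropout | causes) = 1 − (1−0.05)·∏(1−qᵢ) over the active causes.
P(telemetry dropout) = 0.05×0.94×0.88 + 0.9335×0.94×0.12 + 0.4585×0.06×0.88 + 0.962095×0.06×0.12 = 0.041360 + 0.105299 + 0.024209 + 0.006927 = 0.177795
Of this, 0.112226 comes from 0.105299 + 0.006927 (the attitude-control fault=true cases).
Hence the posterior is 0.112226/0.177795 ≈ 0.6312.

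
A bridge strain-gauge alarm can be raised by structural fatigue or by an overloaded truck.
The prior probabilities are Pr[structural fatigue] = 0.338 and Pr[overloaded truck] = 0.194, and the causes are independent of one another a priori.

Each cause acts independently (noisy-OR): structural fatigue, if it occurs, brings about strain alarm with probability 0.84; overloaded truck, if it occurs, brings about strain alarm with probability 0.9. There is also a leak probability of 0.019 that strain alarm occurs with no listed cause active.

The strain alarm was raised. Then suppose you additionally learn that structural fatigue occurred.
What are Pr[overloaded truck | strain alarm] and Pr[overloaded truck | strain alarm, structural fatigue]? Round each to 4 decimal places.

Under noisy-OR, P(strain alarm | causes) = 1 − (1−0.019)·∏(1−qᵢ) over the active causes.
Enumerate the 4 (structural fatigue, overloaded truck) configurations and weight by the priors:
  P(strain alarm) = 0.019·0.662·0.806 + 0.9019·0.662·0.194 + 0.84304·0.338·0.806 + 0.984304·0.338·0.194
        = 0.010138 + 0.115829 + 0.229668 + 0.064543 = 0.420178
Keeping only the overloaded truck-present terms gives 0.180372, so
  P(overloaded truck | strain alarm) = 0.180372 / 0.420178 ≈ 0.4293

Now condition on the additional information:
P(strain alarm | structural fatigue) = 0.84304*0.806 + 0.984304*0.194 = 0.679490 + 0.190955 = 0.870445
Restricting to configurations with overloaded truck present: 0.984304*0.194 = 0.190955.
Hence the posterior is 0.190955/0.870445 ≈ 0.2194.

Pr[overloaded truck | strain alarm] ≈ 0.4293; Pr[overloaded truck | strain alarm, structural fatigue] ≈ 0.2194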